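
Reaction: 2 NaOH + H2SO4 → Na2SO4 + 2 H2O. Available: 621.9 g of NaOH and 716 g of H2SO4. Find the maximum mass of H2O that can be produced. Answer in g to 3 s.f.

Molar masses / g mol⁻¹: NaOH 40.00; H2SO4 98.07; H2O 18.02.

n(NaOH) = 621.9 / 40.00 = 15.55 mol
n(H2SO4) = 716.0 / 98.07 = 7.301 mol
n/ν for NaOH = 15.55/2 = 7.775
n/ν for H2SO4 = 7.301/1 = 7.301
Smallest n/ν is H2SO4 → limiting reagent.
n(H2O) = (2/1) × 7.301 = 14.60 mol
mass = 14.60 × 18.02 = 263.1 g

263 g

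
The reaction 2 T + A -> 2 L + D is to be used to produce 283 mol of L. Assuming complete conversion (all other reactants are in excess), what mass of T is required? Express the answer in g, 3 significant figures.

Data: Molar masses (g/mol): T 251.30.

71100 g

n(L) = 283.0 mol
n(T) = (2/2) × 283.0 = 283.0 mol
mass = 283.0 × 251.30 = 71120 g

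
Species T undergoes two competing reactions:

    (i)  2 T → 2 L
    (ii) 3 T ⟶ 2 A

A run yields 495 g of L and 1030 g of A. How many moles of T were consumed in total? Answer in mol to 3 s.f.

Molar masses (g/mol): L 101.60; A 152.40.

15.0 mol

n(L) = 495 / 101.60 = 4.872 mol
n(A) = 1030 / 152.40 = 6.759 mol
n(T) via (i) = (2/2)×4.872 = 4.872 mol
n(T) via (ii) = (3/2)×6.759 = 10.14 mol
total n(T) = 4.872 + 10.14 = 15.01 mol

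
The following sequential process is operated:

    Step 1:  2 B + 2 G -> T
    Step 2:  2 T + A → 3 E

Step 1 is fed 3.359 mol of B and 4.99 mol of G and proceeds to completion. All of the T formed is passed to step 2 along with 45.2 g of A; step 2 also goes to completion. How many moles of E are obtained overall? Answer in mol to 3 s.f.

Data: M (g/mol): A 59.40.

Step 1:
n(B) = 3.359 mol
n(G) = 4.990 mol
n/ν → B: 1.680, G: 2.495; B is limiting.
n(T) produced = (1/2) × 3.359 = 1.680 mol
Step 2:
n(T) available = 1.680 mol
n(A) = 45.20 / 59.40 = 0.7609 mol
n/ν → T: 0.8400, A: 0.7609; A is limiting.
n(E) = (3/1) × 0.7609 = 2.283 mol

2.28 mol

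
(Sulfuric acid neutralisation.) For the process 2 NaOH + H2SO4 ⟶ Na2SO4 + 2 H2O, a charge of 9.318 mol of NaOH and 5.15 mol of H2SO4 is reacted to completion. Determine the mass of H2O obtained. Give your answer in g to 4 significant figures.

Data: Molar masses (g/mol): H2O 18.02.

167.9 g

n(NaOH) = 9.318 mol
n(H2SO4) = 5.150 mol
n/ν for NaOH = 9.318/2 = 4.659
n/ν for H2SO4 = 5.150/1 = 5.150
Smallest n/ν is NaOH → limiting reagent.
n(H2O) = (2/2) × 9.318 = 9.318 mol
mass = 9.318 × 18.02 = 167.9 g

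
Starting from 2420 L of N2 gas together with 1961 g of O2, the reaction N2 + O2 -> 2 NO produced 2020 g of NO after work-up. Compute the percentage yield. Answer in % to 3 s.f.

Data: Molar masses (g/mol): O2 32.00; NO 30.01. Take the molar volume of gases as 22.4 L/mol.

54.9 %

n(N2) = 2420 / 22.4 = 108.0 mol
n(O2) = 1961 / 32.00 = 61.28 mol
n/ν for N2 = 108.0/1 = 108.0
n/ν for O2 = 61.28/1 = 61.28
Smallest n/ν is O2 → limiting reagent.
theoretical n(NO) = (2/1) × 61.28 = 122.6 mol → 3679 g
% yield = 2020 / 3679 × 100 = 54.91 %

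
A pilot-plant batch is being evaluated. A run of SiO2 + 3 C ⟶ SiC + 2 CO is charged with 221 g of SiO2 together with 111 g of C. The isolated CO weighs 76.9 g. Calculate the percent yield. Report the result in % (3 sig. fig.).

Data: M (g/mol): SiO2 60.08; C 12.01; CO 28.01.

44.6 %

n(SiO2) = 221.0 / 60.08 = 3.678 mol
n(C) = 111.0 / 12.01 = 9.242 mol
n/ν → SiO2: 3.678, C: 3.081; C is limiting.
theoretical n(CO) = (2/3) × 9.242 = 6.161 mol → 172.6 g
% yield = 76.9 / 172.6 × 100 = 44.55 %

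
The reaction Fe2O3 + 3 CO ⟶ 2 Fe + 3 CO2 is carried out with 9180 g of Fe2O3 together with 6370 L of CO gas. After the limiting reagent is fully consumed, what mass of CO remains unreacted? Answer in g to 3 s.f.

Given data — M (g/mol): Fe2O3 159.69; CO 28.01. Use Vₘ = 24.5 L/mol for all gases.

n(Fe2O3) = 9180 / 159.69 = 57.49 mol
n(CO) = 6370 / 24.5 = 260.0 mol
n/ν → Fe2O3: 57.49, CO: 86.67; Fe2O3 is limiting.
CO consumed = (3/1) × 57.49 = 172.5 mol
CO remaining = 260.0 − 172.5 = 87.50 mol
mass = 87.50 × 28.01 = 2451 g

2450 g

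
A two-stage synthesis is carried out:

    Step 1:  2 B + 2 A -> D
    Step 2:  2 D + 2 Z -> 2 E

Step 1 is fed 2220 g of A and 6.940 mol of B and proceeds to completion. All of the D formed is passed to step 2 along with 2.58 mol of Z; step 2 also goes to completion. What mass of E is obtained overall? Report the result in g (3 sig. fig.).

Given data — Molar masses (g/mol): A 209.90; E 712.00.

Step 1:
n(A) = 2220 / 209.90 = 10.58 mol
n(B) = 6.940 mol
n/ν for A = 10.58/2 = 5.290
n/ν for B = 6.940/2 = 3.470
Smallest n/ν is B → limiting reagent.
n(D) produced = (1/2) × 6.940 = 3.470 mol
Step 2:
n(D) available = 3.470 mol
n(Z) = 2.580 mol
n/ν for D = 3.470/2 = 1.735
n/ν for Z = 2.580/2 = 1.290
Smallest n/ν is Z → limiting reagent.
n(E) = (2/2) × 2.580 = 2.580 mol
mass = 2.580 × 712.00 = 1837 g

1840 g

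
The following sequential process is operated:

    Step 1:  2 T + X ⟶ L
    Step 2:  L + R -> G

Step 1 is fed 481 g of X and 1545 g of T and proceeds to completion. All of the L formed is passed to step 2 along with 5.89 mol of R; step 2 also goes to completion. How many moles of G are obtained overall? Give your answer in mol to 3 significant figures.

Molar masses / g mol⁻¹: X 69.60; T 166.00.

Step 1:
n(X) = 481.0 / 69.60 = 6.911 mol
n(T) = 1545 / 166.00 = 9.307 mol
n/ν for X = 6.911/1 = 6.911
n/ν for T = 9.307/2 = 4.654
Smallest n/ν is T → limiting reagent.
n(L) produced = (1/2) × 9.307 = 4.654 mol
Step 2:
n(L) available = 4.654 mol
n(R) = 5.890 mol
n/ν for L = 4.654/1 = 4.654
n/ν for R = 5.890/1 = 5.890
Smallest n/ν is L → limiting reagent.
n(G) = (1/1) × 4.654 = 4.654 mol

4.65 mol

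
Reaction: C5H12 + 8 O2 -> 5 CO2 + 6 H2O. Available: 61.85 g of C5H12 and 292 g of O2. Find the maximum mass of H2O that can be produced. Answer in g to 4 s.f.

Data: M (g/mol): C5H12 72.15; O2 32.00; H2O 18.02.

92.68 g

n(C5H12) = 61.85 / 72.15 = 0.8572 mol
n(O2) = 292.0 / 32.00 = 9.125 mol
n/ν → C5H12: 0.8572, O2: 1.141; C5H12 is limiting.
n(H2O) = (6/1) × 0.8572 = 5.143 mol
mass = 5.143 × 18.02 = 92.68 g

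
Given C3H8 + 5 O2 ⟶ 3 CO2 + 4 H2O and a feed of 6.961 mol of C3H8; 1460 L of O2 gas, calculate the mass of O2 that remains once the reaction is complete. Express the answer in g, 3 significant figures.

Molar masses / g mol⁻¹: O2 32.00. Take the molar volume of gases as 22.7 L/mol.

n(C3H8) = 6.961 mol
n(O2) = 1460 / 22.7 = 64.32 mol
n/ν for C3H8 = 6.961/1 = 6.961
n/ν for O2 = 64.32/5 = 12.86
Smallest n/ν is C3H8 → limiting reagent.
O2 consumed = (5/1) × 6.961 = 34.81 mol
O2 remaining = 64.32 − 34.81 = 29.51 mol
mass = 29.51 × 32.00 = 944.3 g

944 g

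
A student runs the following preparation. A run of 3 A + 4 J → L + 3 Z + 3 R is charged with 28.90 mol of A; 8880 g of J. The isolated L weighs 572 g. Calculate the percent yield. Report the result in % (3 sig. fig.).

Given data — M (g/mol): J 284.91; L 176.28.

n(A) = 28.90 mol
n(J) = 8880 / 284.91 = 31.17 mol
n/ν → A: 9.633, J: 7.793; J is limiting.
theoretical n(L) = (1/4) × 31.17 = 7.793 mol → 1374 g
% yield = 572 / 1374 × 100 = 41.63 %

41.6 %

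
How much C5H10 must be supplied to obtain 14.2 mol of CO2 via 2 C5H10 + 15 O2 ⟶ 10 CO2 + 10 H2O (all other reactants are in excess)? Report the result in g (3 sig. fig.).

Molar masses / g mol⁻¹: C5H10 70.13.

n(CO2) = 14.20 mol
n(C5H10) = (2/10) × 14.20 = 2.840 mol
mass = 2.840 × 70.13 = 199.2 g

199 g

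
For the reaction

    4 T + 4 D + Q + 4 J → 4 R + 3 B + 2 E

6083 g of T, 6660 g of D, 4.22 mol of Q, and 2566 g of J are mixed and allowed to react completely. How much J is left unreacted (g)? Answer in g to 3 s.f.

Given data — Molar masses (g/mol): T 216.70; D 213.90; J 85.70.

1120 g

n(T) = 6083 / 216.70 = 28.07 mol
n(D) = 6660 / 213.90 = 31.14 mol
n(Q) = 4.220 mol
n(J) = 2566 / 85.70 = 29.94 mol
n/ν for T = 28.07/4 = 7.018
n/ν for D = 31.14/4 = 7.785
n/ν for Q = 4.220/1 = 4.220
n/ν for J = 29.94/4 = 7.485
Smallest n/ν is Q → limiting reagent.
J consumed = (4/1) × 4.220 = 16.88 mol
J remaining = 29.94 − 16.88 = 13.06 mol
mass = 13.06 × 85.70 = 1119 g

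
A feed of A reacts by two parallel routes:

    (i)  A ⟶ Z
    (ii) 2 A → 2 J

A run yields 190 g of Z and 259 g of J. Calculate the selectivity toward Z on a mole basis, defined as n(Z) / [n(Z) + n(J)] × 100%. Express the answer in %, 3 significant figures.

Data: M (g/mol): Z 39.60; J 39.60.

42.3 %

n(Z) = 190 / 39.60 = 4.798 mol
n(J) = 259 / 39.60 = 6.540 mol
selectivity = 4.798/(4.798+6.540) × 100 = 42.32 %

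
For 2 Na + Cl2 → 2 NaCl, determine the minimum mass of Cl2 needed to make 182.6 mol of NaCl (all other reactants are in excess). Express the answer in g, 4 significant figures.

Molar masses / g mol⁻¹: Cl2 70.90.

n(NaCl) = 182.6 mol
n(Cl2) = (1/2) × 182.6 = 91.30 mol
mass = 91.30 × 70.90 = 6473 g

6473 g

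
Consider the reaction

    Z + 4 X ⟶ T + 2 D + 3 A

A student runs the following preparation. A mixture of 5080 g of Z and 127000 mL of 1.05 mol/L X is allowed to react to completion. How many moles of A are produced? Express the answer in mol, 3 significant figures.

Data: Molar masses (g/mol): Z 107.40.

100 mol

n(Z) = 5080 / 107.40 = 47.30 mol
n(X) = 1.05 × 127000/1000 = 133.4 mol
n/ν for Z = 47.30/1 = 47.30
n/ν for X = 133.4/4 = 33.35
Smallest n/ν is X → limiting reagent.
n(A) = (3/4) × 133.4 = 100.1 mol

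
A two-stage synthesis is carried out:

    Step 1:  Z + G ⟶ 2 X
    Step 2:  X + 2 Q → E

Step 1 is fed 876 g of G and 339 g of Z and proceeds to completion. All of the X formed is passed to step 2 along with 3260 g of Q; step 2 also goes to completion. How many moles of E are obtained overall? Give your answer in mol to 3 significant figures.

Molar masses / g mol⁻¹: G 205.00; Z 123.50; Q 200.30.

5.49 mol

Step 1:
n(G) = 876.0 / 205.00 = 4.273 mol
n(Z) = 339.0 / 123.50 = 2.745 mol
n/ν for G = 4.273/1 = 4.273
n/ν for Z = 2.745/1 = 2.745
Smallest n/ν is Z → limiting reagent.
n(X) produced = (2/1) × 2.745 = 5.490 mol
Step 2:
n(X) available = 5.490 mol
n(Q) = 3260 / 200.30 = 16.28 mol
n/ν for X = 5.490/1 = 5.490
n/ν for Q = 16.28/2 = 8.140
Smallest n/ν is X → limiting reagent.
n(E) = (1/1) × 5.490 = 5.490 mol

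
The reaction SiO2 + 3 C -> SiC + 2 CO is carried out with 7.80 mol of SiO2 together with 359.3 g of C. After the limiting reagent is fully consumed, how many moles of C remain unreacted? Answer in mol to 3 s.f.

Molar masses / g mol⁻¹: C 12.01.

n(SiO2) = 7.800 mol
n(C) = 359.3 / 12.01 = 29.92 mol
n/ν for SiO2 = 7.800/1 = 7.800
n/ν for C = 29.92/3 = 9.973
Smallest n/ν is SiO2 → limiting reagent.
C consumed = (3/1) × 7.800 = 23.40 mol
C remaining = 29.92 − 23.40 = 6.520 mol

6.52 mol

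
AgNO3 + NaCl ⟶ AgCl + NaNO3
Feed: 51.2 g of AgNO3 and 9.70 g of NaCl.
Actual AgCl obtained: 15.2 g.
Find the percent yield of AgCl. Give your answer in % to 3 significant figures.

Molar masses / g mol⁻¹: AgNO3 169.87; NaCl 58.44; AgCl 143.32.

63.9 %

n(AgNO3) = 51.20 / 169.87 = 0.3014 mol
n(NaCl) = 9.700 / 58.44 = 0.1660 mol
n/ν for AgNO3 = 0.3014/1 = 0.3014
n/ν for NaCl = 0.1660/1 = 0.1660
Smallest n/ν is NaCl → limiting reagent.
theoretical n(AgCl) = (1/1) × 0.1660 = 0.1660 mol → 23.79 g
% yield = 15.2 / 23.79 × 100 = 63.89 %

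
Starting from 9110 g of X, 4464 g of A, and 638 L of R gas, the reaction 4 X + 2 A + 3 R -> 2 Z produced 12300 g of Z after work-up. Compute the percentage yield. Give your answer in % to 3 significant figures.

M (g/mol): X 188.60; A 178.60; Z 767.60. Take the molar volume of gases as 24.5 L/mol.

92.3 %

n(X) = 9110 / 188.60 = 48.30 mol
n(A) = 4464 / 178.60 = 24.99 mol
n(R) = 638.0 / 24.5 = 26.04 mol
n/ν → X: 12.08, A: 12.50, R: 8.680; R is limiting.
theoretical n(Z) = (2/3) × 26.04 = 17.36 mol → 13330 g
% yield = 12300 / 13330 × 100 = 92.27 %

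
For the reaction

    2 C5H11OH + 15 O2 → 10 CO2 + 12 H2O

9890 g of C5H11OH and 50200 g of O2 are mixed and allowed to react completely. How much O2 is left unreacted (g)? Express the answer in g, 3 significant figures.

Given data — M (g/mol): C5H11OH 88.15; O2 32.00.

23300 g

n(C5H11OH) = 9890 / 88.15 = 112.2 mol
n(O2) = 50200 / 32.00 = 1569 mol
n/ν for C5H11OH = 112.2/2 = 56.10
n/ν for O2 = 1569/15 = 104.6
Smallest n/ν is C5H11OH → limiting reagent.
O2 consumed = (15/2) × 112.2 = 841.5 mol
O2 remaining = 1569 − 841.5 = 727.5 mol
mass = 727.5 × 32.00 = 23280 g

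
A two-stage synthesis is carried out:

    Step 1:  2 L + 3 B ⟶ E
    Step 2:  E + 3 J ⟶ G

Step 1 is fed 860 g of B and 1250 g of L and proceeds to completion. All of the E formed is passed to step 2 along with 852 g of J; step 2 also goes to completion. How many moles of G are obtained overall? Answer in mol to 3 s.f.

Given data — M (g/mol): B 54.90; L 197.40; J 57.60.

3.17 mol

Step 1:
n(B) = 860.0 / 54.90 = 15.66 mol
n(L) = 1250 / 197.40 = 6.332 mol
n/ν for B = 15.66/3 = 5.220
n/ν for L = 6.332/2 = 3.166
Smallest n/ν is L → limiting reagent.
n(E) produced = (1/2) × 6.332 = 3.166 mol
Step 2:
n(E) available = 3.166 mol
n(J) = 852.0 / 57.60 = 14.79 mol
n/ν for E = 3.166/1 = 3.166
n/ν for J = 14.79/3 = 4.930
Smallest n/ν is E → limiting reagent.
n(G) = (1/1) × 3.166 = 3.166 mol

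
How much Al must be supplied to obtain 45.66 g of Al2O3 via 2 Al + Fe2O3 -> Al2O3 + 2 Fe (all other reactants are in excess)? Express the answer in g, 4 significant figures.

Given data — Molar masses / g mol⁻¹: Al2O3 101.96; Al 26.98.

24.16 g

n(Al2O3) = 45.66 / 101.96 = 0.4478 mol
n(Al) = (2/1) × 0.4478 = 0.8956 mol
mass = 0.8956 × 26.98 = 24.16 g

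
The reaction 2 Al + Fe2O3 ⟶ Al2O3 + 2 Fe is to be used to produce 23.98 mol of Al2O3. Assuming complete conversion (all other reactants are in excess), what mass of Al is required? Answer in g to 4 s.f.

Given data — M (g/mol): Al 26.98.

1294 g

n(Al2O3) = 23.98 mol
n(Al) = (2/1) × 23.98 = 47.96 mol
mass = 47.96 × 26.98 = 1294 g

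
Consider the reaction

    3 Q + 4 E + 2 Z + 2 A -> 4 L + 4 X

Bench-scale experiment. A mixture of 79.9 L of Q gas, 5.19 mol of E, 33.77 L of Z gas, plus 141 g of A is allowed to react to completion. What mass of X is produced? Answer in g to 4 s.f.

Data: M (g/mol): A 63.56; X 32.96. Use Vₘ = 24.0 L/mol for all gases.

n(Q) = 79.90 / 24.0 = 3.329 mol
n(E) = 5.190 mol
n(Z) = 33.77 / 24.0 = 1.407 mol
n(A) = 141.0 / 63.56 = 2.218 mol
n/ν → Q: 1.110, E: 1.298, Z: 0.7035, A: 1.109; Z is limiting.
n(X) = (4/2) × 1.407 = 2.814 mol
mass = 2.814 × 32.96 = 92.75 g

92.75 g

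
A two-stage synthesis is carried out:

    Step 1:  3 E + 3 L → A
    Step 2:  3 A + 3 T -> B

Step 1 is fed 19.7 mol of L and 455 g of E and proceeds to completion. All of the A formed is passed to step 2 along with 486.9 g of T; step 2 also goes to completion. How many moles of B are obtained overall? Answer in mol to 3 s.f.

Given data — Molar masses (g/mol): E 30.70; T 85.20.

Step 1:
n(L) = 19.70 mol
n(E) = 455.0 / 30.70 = 14.82 mol
n/ν → L: 6.567, E: 4.940; E is limiting.
n(A) produced = (1/3) × 14.82 = 4.940 mol
Step 2:
n(A) available = 4.940 mol
n(T) = 486.9 / 85.20 = 5.715 mol
n/ν → A: 1.647, T: 1.905; A is limiting.
n(B) = (1/3) × 4.940 = 1.647 mol

1.65 mol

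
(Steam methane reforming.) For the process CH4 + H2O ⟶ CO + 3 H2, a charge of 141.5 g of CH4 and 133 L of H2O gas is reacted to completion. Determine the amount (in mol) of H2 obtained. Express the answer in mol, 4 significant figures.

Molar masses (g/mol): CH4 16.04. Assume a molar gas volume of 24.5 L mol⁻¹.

n(CH4) = 141.5 / 16.04 = 8.822 mol
n(H2O) = 133.0 / 24.5 = 5.429 mol
n/ν → CH4: 8.822, H2O: 5.429; H2O is limiting.
n(H2) = (3/1) × 5.429 = 16.29 mol

16.29 mol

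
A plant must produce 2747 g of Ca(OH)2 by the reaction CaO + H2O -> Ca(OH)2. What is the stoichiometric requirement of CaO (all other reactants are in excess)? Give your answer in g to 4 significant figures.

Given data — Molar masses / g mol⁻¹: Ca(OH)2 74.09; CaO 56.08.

n(Ca(OH)2) = 2747 / 74.09 = 37.08 mol
n(CaO) = (1/1) × 37.08 = 37.08 mol
mass = 37.08 × 56.08 = 2079 g

2079 g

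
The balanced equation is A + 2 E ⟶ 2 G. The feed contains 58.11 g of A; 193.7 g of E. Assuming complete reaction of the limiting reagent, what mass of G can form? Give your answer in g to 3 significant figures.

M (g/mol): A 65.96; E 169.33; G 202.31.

n(A) = 58.11 / 65.96 = 0.8810 mol
n(E) = 193.7 / 169.33 = 1.144 mol
n/ν → A: 0.8810, E: 0.5720; E is limiting.
n(G) = (2/2) × 1.144 = 1.144 mol
mass = 1.144 × 202.31 = 231.4 g

231 g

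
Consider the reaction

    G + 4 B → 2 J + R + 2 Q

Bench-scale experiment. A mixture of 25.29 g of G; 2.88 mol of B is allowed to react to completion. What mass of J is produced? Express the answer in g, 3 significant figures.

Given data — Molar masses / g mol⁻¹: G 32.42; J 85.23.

123 g

n(G) = 25.29 / 32.42 = 0.7801 mol
n(B) = 2.880 mol
n/ν for G = 0.7801/1 = 0.7801
n/ν for B = 2.880/4 = 0.7200
Smallest n/ν is B → limiting reagent.
n(J) = (2/4) × 2.880 = 1.440 mol
mass = 1.440 × 85.23 = 122.7 g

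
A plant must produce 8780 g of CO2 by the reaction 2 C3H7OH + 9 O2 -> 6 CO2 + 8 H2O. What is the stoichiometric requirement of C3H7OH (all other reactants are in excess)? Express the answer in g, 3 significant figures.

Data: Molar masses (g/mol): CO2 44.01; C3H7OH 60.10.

4000 g

n(CO2) = 8780 / 44.01 = 199.5 mol
n(C3H7OH) = (2/6) × 199.5 = 66.50 mol
mass = 66.50 × 60.10 = 3997 g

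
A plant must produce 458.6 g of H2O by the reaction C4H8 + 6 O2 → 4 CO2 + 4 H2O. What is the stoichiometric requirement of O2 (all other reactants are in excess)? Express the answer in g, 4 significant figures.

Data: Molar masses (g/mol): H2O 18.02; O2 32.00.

n(H2O) = 458.6 / 18.02 = 25.45 mol
n(O2) = (6/4) × 25.45 = 38.18 mol
mass = 38.18 × 32.00 = 1222 g

1222 g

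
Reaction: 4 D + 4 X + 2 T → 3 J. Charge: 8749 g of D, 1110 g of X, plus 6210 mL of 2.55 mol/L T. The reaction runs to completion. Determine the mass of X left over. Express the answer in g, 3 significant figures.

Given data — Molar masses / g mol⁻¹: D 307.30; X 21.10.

n(D) = 8749 / 307.30 = 28.47 mol
n(X) = 1110 / 21.10 = 52.61 mol
n(T) = 2.55 × 6210/1000 = 15.84 mol
n/ν for D = 28.47/4 = 7.118
n/ν for X = 52.61/4 = 13.15
n/ν for T = 15.84/2 = 7.920
Smallest n/ν is D → limiting reagent.
X consumed = (4/4) × 28.47 = 28.47 mol
X remaining = 52.61 − 28.47 = 24.14 mol
mass = 24.14 × 21.10 = 509.4 g

509 g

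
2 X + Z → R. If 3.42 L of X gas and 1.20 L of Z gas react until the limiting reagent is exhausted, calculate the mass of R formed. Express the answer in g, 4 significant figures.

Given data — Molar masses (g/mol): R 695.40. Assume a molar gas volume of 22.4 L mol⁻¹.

37.25 g

n(X) = 3.420 / 22.4 = 0.1527 mol
n(Z) = 1.200 / 22.4 = 0.05357 mol
n/ν for X = 0.1527/2 = 0.07635
n/ν for Z = 0.05357/1 = 0.05357
Smallest n/ν is Z → limiting reagent.
n(R) = (1/1) × 0.05357 = 0.05357 mol
mass = 0.05357 × 695.40 = 37.25 g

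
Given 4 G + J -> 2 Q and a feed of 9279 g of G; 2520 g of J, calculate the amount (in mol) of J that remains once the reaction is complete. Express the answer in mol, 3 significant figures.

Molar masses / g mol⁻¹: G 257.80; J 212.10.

n(G) = 9279 / 257.80 = 35.99 mol
n(J) = 2520 / 212.10 = 11.88 mol
n/ν for G = 35.99/4 = 8.998
n/ν for J = 11.88/1 = 11.88
Smallest n/ν is G → limiting reagent.
J consumed = (1/4) × 35.99 = 8.998 mol
J remaining = 11.88 − 8.998 = 2.882 mol

2.88 mol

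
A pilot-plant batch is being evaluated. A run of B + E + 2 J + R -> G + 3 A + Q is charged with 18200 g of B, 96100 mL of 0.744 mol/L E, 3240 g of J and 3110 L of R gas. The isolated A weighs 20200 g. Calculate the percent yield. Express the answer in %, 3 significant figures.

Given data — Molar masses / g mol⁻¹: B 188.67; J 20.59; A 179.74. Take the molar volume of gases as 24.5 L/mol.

n(B) = 18200 / 188.67 = 96.46 mol
n(E) = 0.744 × 96100/1000 = 71.50 mol
n(J) = 3240 / 20.59 = 157.4 mol
n(R) = 3110 / 24.5 = 126.9 mol
n/ν for B = 96.46/1 = 96.46
n/ν for E = 71.50/1 = 71.50
n/ν for J = 157.4/2 = 78.70
n/ν for R = 126.9/1 = 126.9
Smallest n/ν is E → limiting reagent.
theoretical n(A) = (3/1) × 71.50 = 214.5 mol → 38550 g
% yield = 20200 / 38550 × 100 = 52.40 %

52.4 %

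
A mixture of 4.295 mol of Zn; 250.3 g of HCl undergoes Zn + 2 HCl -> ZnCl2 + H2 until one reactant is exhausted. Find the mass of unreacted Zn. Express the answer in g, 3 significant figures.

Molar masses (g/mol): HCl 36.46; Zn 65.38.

56.4 g

n(Zn) = 4.295 mol
n(HCl) = 250.3 / 36.46 = 6.865 mol
n/ν → Zn: 4.295, HCl: 3.433; HCl is limiting.
Zn consumed = (1/2) × 6.865 = 3.433 mol
Zn remaining = 4.295 − 3.433 = 0.8620 mol
mass = 0.8620 × 65.38 = 56.36 g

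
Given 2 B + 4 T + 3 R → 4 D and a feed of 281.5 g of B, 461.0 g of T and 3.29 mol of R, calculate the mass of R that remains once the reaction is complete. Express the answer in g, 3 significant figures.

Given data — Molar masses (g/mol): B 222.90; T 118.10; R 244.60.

341 g

n(B) = 281.5 / 222.90 = 1.263 mol
n(T) = 461.0 / 118.10 = 3.903 mol
n(R) = 3.290 mol
n/ν for B = 1.263/2 = 0.6315
n/ν for T = 3.903/4 = 0.9758
n/ν for R = 3.290/3 = 1.097
Smallest n/ν is B → limiting reagent.
R consumed = (3/2) × 1.263 = 1.895 mol
R remaining = 3.290 − 1.895 = 1.395 mol
mass = 1.395 × 244.60 = 341.2 g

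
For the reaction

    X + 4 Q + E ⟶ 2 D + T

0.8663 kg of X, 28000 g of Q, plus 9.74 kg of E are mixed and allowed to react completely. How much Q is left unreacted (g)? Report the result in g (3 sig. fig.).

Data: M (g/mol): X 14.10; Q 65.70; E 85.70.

n(X) = 0.8663×1000 / 14.10 = 61.44 mol
n(Q) = 28000 / 65.70 = 426.2 mol
n(E) = 9.740×1000 / 85.70 = 113.7 mol
n/ν for X = 61.44/1 = 61.44
n/ν for Q = 426.2/4 = 106.6
n/ν for E = 113.7/1 = 113.7
Smallest n/ν is X → limiting reagent.
Q consumed = (4/1) × 61.44 = 245.8 mol
Q remaining = 426.2 − 245.8 = 180.4 mol
mass = 180.4 × 65.70 = 11850 g

11900 g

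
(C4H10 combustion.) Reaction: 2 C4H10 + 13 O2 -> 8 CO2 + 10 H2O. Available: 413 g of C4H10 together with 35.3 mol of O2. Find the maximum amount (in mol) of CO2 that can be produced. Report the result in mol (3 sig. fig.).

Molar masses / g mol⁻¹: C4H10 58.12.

n(C4H10) = 413.0 / 58.12 = 7.106 mol
n(O2) = 35.30 mol
n/ν → C4H10: 3.553, O2: 2.715; O2 is limiting.
n(CO2) = (8/13) × 35.30 = 21.72 mol

21.7 mol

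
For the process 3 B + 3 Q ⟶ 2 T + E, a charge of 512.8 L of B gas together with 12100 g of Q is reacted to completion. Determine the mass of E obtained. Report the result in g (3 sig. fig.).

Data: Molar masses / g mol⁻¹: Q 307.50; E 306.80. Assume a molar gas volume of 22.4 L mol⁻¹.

n(B) = 512.8 / 22.4 = 22.89 mol
n(Q) = 12100 / 307.50 = 39.35 mol
n/ν → B: 7.630, Q: 13.12; B is limiting.
n(E) = (1/3) × 22.89 = 7.630 mol
mass = 7.630 × 306.80 = 2341 g

2340 g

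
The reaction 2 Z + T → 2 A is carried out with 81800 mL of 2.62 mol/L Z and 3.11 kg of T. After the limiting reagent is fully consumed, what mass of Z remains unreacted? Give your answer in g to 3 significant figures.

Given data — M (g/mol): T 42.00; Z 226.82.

15000 g

n(Z) = 2.62 × 81800/1000 = 214.3 mol
n(T) = 3.110×1000 / 42.00 = 74.05 mol
n/ν → Z: 107.2, T: 74.05; T is limiting.
Z consumed = (2/1) × 74.05 = 148.1 mol
Z remaining = 214.3 − 148.1 = 66.20 mol
mass = 66.20 × 226.82 = 15020 g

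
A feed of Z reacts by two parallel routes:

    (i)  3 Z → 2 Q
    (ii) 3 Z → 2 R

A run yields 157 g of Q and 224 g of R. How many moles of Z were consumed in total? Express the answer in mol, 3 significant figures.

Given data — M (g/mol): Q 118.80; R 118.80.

n(Q) = 157 / 118.80 = 1.322 mol
n(R) = 224 / 118.80 = 1.886 mol
n(Z) via (i) = (3/2)×1.322 = 1.983 mol
n(Z) via (ii) = (3/2)×1.886 = 2.829 mol
total n(Z) = 1.983 + 2.829 = 4.812 mol

4.81 mol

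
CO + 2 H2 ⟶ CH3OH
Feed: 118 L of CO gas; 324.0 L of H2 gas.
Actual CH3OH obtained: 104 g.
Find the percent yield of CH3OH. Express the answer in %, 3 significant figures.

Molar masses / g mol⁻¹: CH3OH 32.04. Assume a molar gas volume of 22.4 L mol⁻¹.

61.6 %

n(CO) = 118.0 / 22.4 = 5.268 mol
n(H2) = 324.0 / 22.4 = 14.46 mol
n/ν for CO = 5.268/1 = 5.268
n/ν for H2 = 14.46/2 = 7.230
Smallest n/ν is CO → limiting reagent.
theoretical n(CH3OH) = (1/1) × 5.268 = 5.268 mol → 168.8 g
% yield = 104 / 168.8 × 100 = 61.61 %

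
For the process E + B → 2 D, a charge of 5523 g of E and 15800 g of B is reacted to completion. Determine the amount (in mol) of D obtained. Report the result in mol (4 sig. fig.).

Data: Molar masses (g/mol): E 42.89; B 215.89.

146.4 mol

n(E) = 5523 / 42.89 = 128.8 mol
n(B) = 15800 / 215.89 = 73.19 mol
n/ν for E = 128.8/1 = 128.8
n/ν for B = 73.19/1 = 73.19
Smallest n/ν is B → limiting reagent.
n(D) = (2/1) × 73.19 = 146.4 mol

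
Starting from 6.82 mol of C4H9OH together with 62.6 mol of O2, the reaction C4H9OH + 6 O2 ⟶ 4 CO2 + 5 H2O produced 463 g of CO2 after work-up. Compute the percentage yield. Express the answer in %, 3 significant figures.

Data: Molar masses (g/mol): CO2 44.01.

n(C4H9OH) = 6.820 mol
n(O2) = 62.60 mol
n/ν for C4H9OH = 6.820/1 = 6.820
n/ν for O2 = 62.60/6 = 10.43
Smallest n/ν is C4H9OH → limiting reagent.
theoretical n(CO2) = (4/1) × 6.820 = 27.28 mol → 1201 g
% yield = 463 / 1201 × 100 = 38.55 %

38.6 %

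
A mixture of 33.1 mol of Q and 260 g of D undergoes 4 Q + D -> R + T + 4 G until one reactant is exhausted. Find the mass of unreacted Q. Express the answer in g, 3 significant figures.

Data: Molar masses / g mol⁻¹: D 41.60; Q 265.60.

2150 g

n(Q) = 33.10 mol
n(D) = 260.0 / 41.60 = 6.250 mol
n/ν for Q = 33.10/4 = 8.275
n/ν for D = 6.250/1 = 6.250
Smallest n/ν is D → limiting reagent.
Q consumed = (4/1) × 6.250 = 25.00 mol
Q remaining = 33.10 − 25.00 = 8.100 mol
mass = 8.100 × 265.60 = 2151 g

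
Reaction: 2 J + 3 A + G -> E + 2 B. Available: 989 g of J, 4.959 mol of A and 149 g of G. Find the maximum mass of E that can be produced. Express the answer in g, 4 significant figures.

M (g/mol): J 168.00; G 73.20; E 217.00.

n(J) = 989.0 / 168.00 = 5.887 mol
n(A) = 4.959 mol
n(G) = 149.0 / 73.20 = 2.036 mol
n/ν → J: 2.944, A: 1.653, G: 2.036; A is limiting.
n(E) = (1/3) × 4.959 = 1.653 mol
mass = 1.653 × 217.00 = 358.7 g

358.7 g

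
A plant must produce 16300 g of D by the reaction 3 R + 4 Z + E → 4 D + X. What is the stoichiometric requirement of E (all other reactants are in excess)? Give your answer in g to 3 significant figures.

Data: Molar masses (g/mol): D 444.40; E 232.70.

2130 g

n(D) = 16300 / 444.40 = 36.68 mol
n(E) = (1/4) × 36.68 = 9.170 mol
mass = 9.170 × 232.70 = 2134 g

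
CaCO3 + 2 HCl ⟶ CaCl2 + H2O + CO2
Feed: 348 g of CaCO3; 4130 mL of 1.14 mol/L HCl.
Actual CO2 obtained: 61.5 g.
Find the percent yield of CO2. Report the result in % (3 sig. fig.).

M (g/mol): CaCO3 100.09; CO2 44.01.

59.4 %

n(CaCO3) = 348.0 / 100.09 = 3.477 mol
n(HCl) = 1.14 × 4130/1000 = 4.708 mol
n/ν → CaCO3: 3.477, HCl: 2.354; HCl is limiting.
theoretical n(CO2) = (1/2) × 4.708 = 2.354 mol → 103.6 g
% yield = 61.5 / 103.6 × 100 = 59.36 %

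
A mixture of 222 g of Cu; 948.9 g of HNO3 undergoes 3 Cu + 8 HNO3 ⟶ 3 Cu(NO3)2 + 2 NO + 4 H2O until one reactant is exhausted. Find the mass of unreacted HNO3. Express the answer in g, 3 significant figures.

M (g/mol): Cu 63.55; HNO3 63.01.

362 g

n(Cu) = 222.0 / 63.55 = 3.493 mol
n(HNO3) = 948.9 / 63.01 = 15.06 mol
n/ν → Cu: 1.164, HNO3: 1.883; Cu is limiting.
HNO3 consumed = (8/3) × 3.493 = 9.315 mol
HNO3 remaining = 15.06 − 9.315 = 5.745 mol
mass = 5.745 × 63.01 = 362.0 g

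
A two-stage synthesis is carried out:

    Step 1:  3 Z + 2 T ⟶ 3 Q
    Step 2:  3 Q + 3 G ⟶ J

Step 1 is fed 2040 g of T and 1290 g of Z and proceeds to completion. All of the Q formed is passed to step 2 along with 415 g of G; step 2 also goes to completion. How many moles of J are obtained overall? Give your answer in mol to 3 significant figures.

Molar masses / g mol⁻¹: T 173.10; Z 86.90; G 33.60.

4.12 mol

Step 1:
n(T) = 2040 / 173.10 = 11.79 mol
n(Z) = 1290 / 86.90 = 14.84 mol
n/ν for T = 11.79/2 = 5.895
n/ν for Z = 14.84/3 = 4.947
Smallest n/ν is Z → limiting reagent.
n(Q) produced = (3/3) × 14.84 = 14.84 mol
Step 2:
n(Q) available = 14.84 mol
n(G) = 415.0 / 33.60 = 12.35 mol
n/ν for Q = 14.84/3 = 4.947
n/ν for G = 12.35/3 = 4.117
Smallest n/ν is G → limiting reagent.
n(J) = (1/3) × 12.35 = 4.117 mol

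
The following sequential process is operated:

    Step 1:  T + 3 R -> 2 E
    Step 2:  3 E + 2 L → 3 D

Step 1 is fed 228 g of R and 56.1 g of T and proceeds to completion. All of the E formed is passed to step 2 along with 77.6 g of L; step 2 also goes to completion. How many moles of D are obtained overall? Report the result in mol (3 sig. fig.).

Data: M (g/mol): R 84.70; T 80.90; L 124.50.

Step 1:
n(R) = 228.0 / 84.70 = 2.692 mol
n(T) = 56.10 / 80.90 = 0.6934 mol
n/ν for R = 2.692/3 = 0.8973
n/ν for T = 0.6934/1 = 0.6934
Smallest n/ν is T → limiting reagent.
n(E) produced = (2/1) × 0.6934 = 1.387 mol
Step 2:
n(E) available = 1.387 mol
n(L) = 77.60 / 124.50 = 0.6233 mol
n/ν for E = 1.387/3 = 0.4623
n/ν for L = 0.6233/2 = 0.3117
Smallest n/ν is L → limiting reagent.
n(D) = (3/2) × 0.6233 = 0.9350 mol

0.935 mol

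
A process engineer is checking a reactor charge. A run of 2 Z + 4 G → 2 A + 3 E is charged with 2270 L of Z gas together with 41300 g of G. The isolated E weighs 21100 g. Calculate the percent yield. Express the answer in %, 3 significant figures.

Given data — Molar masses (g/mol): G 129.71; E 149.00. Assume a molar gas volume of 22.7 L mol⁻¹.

94.4 %

n(Z) = 2270 / 22.7 = 100.0 mol
n(G) = 41300 / 129.71 = 318.4 mol
n/ν for Z = 100.0/2 = 50.00
n/ν for G = 318.4/4 = 79.60
Smallest n/ν is Z → limiting reagent.
theoretical n(E) = (3/2) × 100.0 = 150.0 mol → 22350 g
% yield = 21100 / 22350 × 100 = 94.41 %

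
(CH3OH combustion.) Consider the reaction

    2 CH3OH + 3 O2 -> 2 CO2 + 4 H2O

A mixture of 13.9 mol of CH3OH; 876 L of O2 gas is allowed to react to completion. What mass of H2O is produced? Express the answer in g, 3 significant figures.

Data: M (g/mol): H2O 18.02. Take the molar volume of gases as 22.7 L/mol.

n(CH3OH) = 13.90 mol
n(O2) = 876.0 / 22.7 = 38.59 mol
n/ν → CH3OH: 6.950, O2: 12.86; CH3OH is limiting.
n(H2O) = (4/2) × 13.90 = 27.80 mol
mass = 27.80 × 18.02 = 501.0 g

501 g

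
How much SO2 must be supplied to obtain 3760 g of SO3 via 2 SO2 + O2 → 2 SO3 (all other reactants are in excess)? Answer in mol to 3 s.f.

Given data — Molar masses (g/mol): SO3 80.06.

47.0 mol

n(SO3) = 3760 / 80.06 = 46.96 mol
n(SO2) = (2/2) × 46.96 = 46.96 mol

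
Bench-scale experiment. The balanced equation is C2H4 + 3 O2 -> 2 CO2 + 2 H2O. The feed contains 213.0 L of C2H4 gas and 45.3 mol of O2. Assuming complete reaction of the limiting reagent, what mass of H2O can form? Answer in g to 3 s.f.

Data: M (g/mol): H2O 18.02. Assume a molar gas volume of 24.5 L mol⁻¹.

n(C2H4) = 213.0 / 24.5 = 8.694 mol
n(O2) = 45.30 mol
n/ν for C2H4 = 8.694/1 = 8.694
n/ν for O2 = 45.30/3 = 15.10
Smallest n/ν is C2H4 → limiting reagent.
n(H2O) = (2/1) × 8.694 = 17.39 mol
mass = 17.39 × 18.02 = 313.4 g

313 g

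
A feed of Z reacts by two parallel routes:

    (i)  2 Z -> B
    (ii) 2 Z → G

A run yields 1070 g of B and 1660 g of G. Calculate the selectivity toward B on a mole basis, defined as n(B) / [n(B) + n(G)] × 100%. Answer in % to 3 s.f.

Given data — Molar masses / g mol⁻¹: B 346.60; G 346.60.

39.2 %

n(B) = 1070 / 346.60 = 3.087 mol
n(G) = 1660 / 346.60 = 4.789 mol
selectivity = 3.087/(3.087+4.789) × 100 = 39.20 %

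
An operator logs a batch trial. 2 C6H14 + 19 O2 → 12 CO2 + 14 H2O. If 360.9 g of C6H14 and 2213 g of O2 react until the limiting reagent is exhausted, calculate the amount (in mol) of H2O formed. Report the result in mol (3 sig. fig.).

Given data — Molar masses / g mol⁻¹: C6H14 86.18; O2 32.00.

n(C6H14) = 360.9 / 86.18 = 4.188 mol
n(O2) = 2213 / 32.00 = 69.16 mol
n/ν → C6H14: 2.094, O2: 3.640; C6H14 is limiting.
n(H2O) = (14/2) × 4.188 = 29.32 mol

29.3 mol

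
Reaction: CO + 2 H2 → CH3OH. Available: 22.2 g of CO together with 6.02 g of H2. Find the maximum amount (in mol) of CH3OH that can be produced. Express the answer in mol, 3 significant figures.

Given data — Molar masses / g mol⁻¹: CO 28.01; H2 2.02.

n(CO) = 22.20 / 28.01 = 0.7926 mol
n(H2) = 6.020 / 2.02 = 2.980 mol
n/ν for CO = 0.7926/1 = 0.7926
n/ν for H2 = 2.980/2 = 1.490
Smallest n/ν is CO → limiting reagent.
n(CH3OH) = (1/1) × 0.7926 = 0.7926 mol

0.793 mol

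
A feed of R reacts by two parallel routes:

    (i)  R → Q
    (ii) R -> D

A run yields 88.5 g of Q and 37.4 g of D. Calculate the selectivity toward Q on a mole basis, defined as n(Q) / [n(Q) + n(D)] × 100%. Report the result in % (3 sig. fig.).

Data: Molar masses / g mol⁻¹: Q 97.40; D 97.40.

70.3 %

n(Q) = 88.5 / 97.40 = 0.9086 mol
n(D) = 37.4 / 97.40 = 0.3840 mol
selectivity = 0.9086/(0.9086+0.3840) × 100 = 70.29 %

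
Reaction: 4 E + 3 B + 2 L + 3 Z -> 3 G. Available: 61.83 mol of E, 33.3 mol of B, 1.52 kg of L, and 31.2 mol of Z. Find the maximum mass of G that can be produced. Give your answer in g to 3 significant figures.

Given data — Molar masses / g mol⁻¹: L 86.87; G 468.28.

n(E) = 61.83 mol
n(B) = 33.30 mol
n(L) = 1.520×1000 / 86.87 = 17.50 mol
n(Z) = 31.20 mol
n/ν → E: 15.46, B: 11.10, L: 8.750, Z: 10.40; L is limiting.
n(G) = (3/2) × 17.50 = 26.25 mol
mass = 26.25 × 468.28 = 12290 g

12300 g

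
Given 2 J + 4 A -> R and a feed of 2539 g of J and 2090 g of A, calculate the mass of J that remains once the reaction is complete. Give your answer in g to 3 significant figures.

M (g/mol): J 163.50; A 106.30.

n(J) = 2539 / 163.50 = 15.53 mol
n(A) = 2090 / 106.30 = 19.66 mol
n/ν for J = 15.53/2 = 7.765
n/ν for A = 19.66/4 = 4.915
Smallest n/ν is A → limiting reagent.
J consumed = (2/4) × 19.66 = 9.830 mol
J remaining = 15.53 − 9.830 = 5.700 mol
mass = 5.700 × 163.50 = 932.0 g

932 g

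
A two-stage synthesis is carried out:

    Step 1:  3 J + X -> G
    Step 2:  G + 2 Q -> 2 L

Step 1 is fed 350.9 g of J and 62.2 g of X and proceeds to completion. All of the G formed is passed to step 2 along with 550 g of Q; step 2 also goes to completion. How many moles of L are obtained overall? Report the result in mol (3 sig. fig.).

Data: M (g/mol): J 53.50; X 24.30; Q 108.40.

4.37 mol

Step 1:
n(J) = 350.9 / 53.50 = 6.559 mol
n(X) = 62.20 / 24.30 = 2.560 mol
n/ν for J = 6.559/3 = 2.186
n/ν for X = 2.560/1 = 2.560
Smallest n/ν is J → limiting reagent.
n(G) produced = (1/3) × 6.559 = 2.186 mol
Step 2:
n(G) available = 2.186 mol
n(Q) = 550.0 / 108.40 = 5.074 mol
n/ν for G = 2.186/1 = 2.186
n/ν for Q = 5.074/2 = 2.537
Smallest n/ν is G → limiting reagent.
n(L) = (2/1) × 2.186 = 4.372 mol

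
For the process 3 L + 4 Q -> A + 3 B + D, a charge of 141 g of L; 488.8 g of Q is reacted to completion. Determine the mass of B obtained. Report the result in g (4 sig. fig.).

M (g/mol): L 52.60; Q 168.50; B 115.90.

252.2 g

n(L) = 141.0 / 52.60 = 2.681 mol
n(Q) = 488.8 / 168.50 = 2.901 mol
n/ν for L = 2.681/3 = 0.8937
n/ν for Q = 2.901/4 = 0.7253
Smallest n/ν is Q → limiting reagent.
n(B) = (3/4) × 2.901 = 2.176 mol
mass = 2.176 × 115.90 = 252.2 g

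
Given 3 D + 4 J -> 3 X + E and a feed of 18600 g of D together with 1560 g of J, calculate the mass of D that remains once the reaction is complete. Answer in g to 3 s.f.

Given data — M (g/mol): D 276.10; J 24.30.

5310 g

n(D) = 18600 / 276.10 = 67.37 mol
n(J) = 1560 / 24.30 = 64.20 mol
n/ν for D = 67.37/3 = 22.46
n/ν for J = 64.20/4 = 16.05
Smallest n/ν is J → limiting reagent.
D consumed = (3/4) × 64.20 = 48.15 mol
D remaining = 67.37 − 48.15 = 19.22 mol
mass = 19.22 × 276.10 = 5307 g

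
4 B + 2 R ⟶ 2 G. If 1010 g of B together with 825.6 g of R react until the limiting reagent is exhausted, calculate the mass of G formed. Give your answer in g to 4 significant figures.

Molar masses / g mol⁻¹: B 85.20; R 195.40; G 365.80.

n(B) = 1010 / 85.20 = 11.85 mol
n(R) = 825.6 / 195.40 = 4.225 mol
n/ν for B = 11.85/4 = 2.963
n/ν for R = 4.225/2 = 2.113
Smallest n/ν is R → limiting reagent.
n(G) = (2/2) × 4.225 = 4.225 mol
mass = 4.225 × 365.80 = 1546 g

1546 g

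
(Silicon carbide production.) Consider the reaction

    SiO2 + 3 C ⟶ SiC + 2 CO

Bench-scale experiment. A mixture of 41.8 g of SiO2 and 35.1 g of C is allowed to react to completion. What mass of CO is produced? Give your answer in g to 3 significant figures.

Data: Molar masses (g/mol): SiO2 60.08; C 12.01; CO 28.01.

39.0 g

n(SiO2) = 41.80 / 60.08 = 0.6957 mol
n(C) = 35.10 / 12.01 = 2.923 mol
n/ν → SiO2: 0.6957, C: 0.9743; SiO2 is limiting.
n(CO) = (2/1) × 0.6957 = 1.391 mol
mass = 1.391 × 28.01 = 38.96 g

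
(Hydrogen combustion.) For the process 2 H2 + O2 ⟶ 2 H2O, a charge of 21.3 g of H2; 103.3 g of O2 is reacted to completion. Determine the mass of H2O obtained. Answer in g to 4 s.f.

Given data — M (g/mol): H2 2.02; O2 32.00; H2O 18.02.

116.3 g

n(H2) = 21.30 / 2.02 = 10.54 mol
n(O2) = 103.3 / 32.00 = 3.228 mol
n/ν for H2 = 10.54/2 = 5.270
n/ν for O2 = 3.228/1 = 3.228
Smallest n/ν is O2 → limiting reagent.
n(H2O) = (2/1) × 3.228 = 6.456 mol
mass = 6.456 × 18.02 = 116.3 g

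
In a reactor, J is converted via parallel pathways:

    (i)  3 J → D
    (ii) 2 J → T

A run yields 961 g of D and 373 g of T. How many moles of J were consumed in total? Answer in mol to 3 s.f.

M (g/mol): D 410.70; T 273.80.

n(D) = 961 / 410.70 = 2.340 mol
n(T) = 373 / 273.80 = 1.362 mol
n(J) via (i) = (3/1)×2.340 = 7.020 mol
n(J) via (ii) = (2/1)×1.362 = 2.724 mol
total n(J) = 7.020 + 2.724 = 9.744 mol

9.74 mol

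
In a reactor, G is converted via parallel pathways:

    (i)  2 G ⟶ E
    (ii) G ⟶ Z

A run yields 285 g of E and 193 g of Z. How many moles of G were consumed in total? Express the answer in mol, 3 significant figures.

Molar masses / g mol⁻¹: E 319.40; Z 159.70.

n(E) = 285 / 319.40 = 0.8923 mol
n(Z) = 193 / 159.70 = 1.209 mol
n(G) via (i) = (2/1)×0.8923 = 1.785 mol
n(G) via (ii) = (1/1)×1.209 = 1.209 mol
total n(G) = 1.785 + 1.209 = 2.994 mol

2.99 mol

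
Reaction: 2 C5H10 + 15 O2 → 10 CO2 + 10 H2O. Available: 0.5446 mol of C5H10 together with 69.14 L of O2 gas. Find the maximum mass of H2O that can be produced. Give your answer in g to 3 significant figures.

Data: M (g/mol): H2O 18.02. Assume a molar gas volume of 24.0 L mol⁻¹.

n(C5H10) = 0.5446 mol
n(O2) = 69.14 / 24.0 = 2.881 mol
n/ν for C5H10 = 0.5446/2 = 0.2723
n/ν for O2 = 2.881/15 = 0.1921
Smallest n/ν is O2 → limiting reagent.
n(H2O) = (10/15) × 2.881 = 1.921 mol
mass = 1.921 × 18.02 = 34.62 g

34.6 g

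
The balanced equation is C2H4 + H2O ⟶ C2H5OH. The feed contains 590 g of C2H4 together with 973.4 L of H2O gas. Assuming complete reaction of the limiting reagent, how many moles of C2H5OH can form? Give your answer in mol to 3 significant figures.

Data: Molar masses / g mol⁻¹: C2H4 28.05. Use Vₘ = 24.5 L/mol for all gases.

n(C2H4) = 590.0 / 28.05 = 21.03 mol
n(H2O) = 973.4 / 24.5 = 39.73 mol
n/ν for C2H4 = 21.03/1 = 21.03
n/ν for H2O = 39.73/1 = 39.73
Smallest n/ν is C2H4 → limiting reagent.
n(C2H5OH) = (1/1) × 21.03 = 21.03 mol

21.0 mol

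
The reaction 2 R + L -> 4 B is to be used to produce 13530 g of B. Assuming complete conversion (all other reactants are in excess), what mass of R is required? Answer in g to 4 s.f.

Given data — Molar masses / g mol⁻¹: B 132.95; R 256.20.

13040 g

n(B) = 13530 / 132.95 = 101.8 mol
n(R) = (2/4) × 101.8 = 50.90 mol
mass = 50.90 × 256.20 = 13040 g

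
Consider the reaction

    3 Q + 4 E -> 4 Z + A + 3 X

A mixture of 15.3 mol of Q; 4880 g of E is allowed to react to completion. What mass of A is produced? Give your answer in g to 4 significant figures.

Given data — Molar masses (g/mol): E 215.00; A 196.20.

n(Q) = 15.30 mol
n(E) = 4880 / 215.00 = 22.70 mol
n/ν for Q = 15.30/3 = 5.100
n/ν for E = 22.70/4 = 5.675
Smallest n/ν is Q → limiting reagent.
n(A) = (1/3) × 15.30 = 5.100 mol
mass = 5.100 × 196.20 = 1001 g

1001 g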